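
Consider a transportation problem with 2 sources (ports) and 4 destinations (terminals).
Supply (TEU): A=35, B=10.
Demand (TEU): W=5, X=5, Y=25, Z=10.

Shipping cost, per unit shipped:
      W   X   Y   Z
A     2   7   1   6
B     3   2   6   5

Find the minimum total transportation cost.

100

An optimal shipping plan:
  A–W: 5 × 2 = 10
  A–Y: 25 × 1 = 25
  A–Z: 5 × 6 = 30
  B–X: 5 × 2 = 10
  B–Z: 5 × 5 = 25
Total = 10 + 25 + 30 + 10 + 25 = 100.
(Supply check: A ships 35; B ships 10.)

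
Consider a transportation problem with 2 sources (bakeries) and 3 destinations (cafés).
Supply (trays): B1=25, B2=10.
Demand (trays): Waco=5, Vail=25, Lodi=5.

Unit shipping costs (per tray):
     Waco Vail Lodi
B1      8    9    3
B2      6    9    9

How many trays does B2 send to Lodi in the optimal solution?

0

The minimum-cost plan:
  B1->Vail: 20 × 9 = 180
  B1->Lodi: 5 × 3 = 15
  B2->Waco: 5 × 6 = 30
  B2->Vail: 5 × 9 = 45
Total cost = 270.
The route B2→Lodi is not used.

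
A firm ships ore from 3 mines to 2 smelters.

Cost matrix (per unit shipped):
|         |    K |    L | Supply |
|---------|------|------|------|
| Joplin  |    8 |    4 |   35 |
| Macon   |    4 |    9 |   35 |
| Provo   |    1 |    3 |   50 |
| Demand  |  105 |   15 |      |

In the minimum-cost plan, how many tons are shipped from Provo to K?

The minimum-cost plan:
  Joplin->K: 20 × 8 = 160
  Joplin->L: 15 × 4 = 60
  Macon->K: 35 × 4 = 140
  Provo->K: 50 × 1 = 50
Total cost = 410.
So Provo→K carries 50 tons.

50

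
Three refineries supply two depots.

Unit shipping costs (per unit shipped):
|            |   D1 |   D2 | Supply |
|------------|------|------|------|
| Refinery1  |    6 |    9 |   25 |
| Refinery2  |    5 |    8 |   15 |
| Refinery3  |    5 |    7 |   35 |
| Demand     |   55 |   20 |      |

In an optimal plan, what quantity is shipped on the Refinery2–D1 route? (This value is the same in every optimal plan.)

15

The minimum-cost plan:
  Refinery1–D1: 25 × 6 = 150
  Refinery2–D1: 15 × 5 = 75
  Refinery3–D1: 15 × 5 = 75
  Refinery3–D2: 20 × 7 = 140
Total cost = 440.
So Refinery2→D1 carries 15 kL.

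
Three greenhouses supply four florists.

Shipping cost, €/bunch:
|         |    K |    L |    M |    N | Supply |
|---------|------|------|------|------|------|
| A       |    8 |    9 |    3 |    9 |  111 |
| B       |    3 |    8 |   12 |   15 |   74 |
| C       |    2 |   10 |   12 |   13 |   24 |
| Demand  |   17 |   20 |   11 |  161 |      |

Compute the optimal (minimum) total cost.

2011

One minimum-cost allocation:
  A->M: 11 × €3 = €33
  A->N: 100 × €9 = €900
  B->K: 17 × €3 = €51
  B->L: 20 × €8 = €160
  B->N: 37 × €15 = €555
  C->N: 24 × €13 = €312
Total = 33 + 900 + 51 + 160 + 555 + 312 = €2011.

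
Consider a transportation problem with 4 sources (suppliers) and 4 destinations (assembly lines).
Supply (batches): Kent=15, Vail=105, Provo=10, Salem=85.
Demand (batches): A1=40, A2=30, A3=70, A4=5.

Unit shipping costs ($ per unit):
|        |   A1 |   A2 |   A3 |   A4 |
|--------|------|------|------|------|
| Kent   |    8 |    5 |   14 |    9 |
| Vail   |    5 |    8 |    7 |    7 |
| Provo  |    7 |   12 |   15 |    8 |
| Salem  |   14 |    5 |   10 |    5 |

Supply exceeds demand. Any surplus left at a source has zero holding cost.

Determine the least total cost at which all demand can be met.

875

An optimal shipping plan:
  Kent to A2: 15 × $5 = $75
  Vail to A1: 35 × $5 = $175
  Vail to A3: 70 × $7 = $490
  Provo to A1: 5 × $7 = $35
  Salem to A2: 15 × $5 = $75
  Salem to A4: 5 × $5 = $25
Total = 75 + 175 + 490 + 35 + 75 + 25 = $875.
(Supply check: Kent ships 15; Vail ships 105; Provo ships 5; Salem ships 20.)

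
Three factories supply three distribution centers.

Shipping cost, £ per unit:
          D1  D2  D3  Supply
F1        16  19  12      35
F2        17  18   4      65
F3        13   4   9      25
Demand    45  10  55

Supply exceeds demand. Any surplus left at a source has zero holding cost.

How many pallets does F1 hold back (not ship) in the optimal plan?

5

An optimal plan:
  F1–D1: 30 × £16 = £480
  F2–D3: 55 × £4 = £220
  F3–D1: 15 × £13 = £195
  F3–D2: 10 × £4 = £40
Total cost = £935.
F1 ships 30 of its 35, leaving 5.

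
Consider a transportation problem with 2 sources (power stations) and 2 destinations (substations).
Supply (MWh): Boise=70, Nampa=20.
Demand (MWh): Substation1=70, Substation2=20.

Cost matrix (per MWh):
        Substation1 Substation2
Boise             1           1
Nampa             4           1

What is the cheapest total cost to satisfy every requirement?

A cheapest plan:
  Boise→Substation1: 70 × 1 = 70
  Nampa→Substation2: 20 × 1 = 20
Total = 70 + 20 = 90.

90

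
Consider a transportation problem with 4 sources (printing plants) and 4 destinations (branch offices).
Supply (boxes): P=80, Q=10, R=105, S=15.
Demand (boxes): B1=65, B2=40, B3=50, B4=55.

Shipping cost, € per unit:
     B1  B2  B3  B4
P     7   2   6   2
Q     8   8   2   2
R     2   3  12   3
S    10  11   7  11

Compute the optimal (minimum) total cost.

An optimal shipping plan:
  P–B3: 25 × €6 = €150
  P–B4: 55 × €2 = €110
  Q–B3: 10 × €2 = €20
  R–B1: 65 × €2 = €130
  R–B2: 40 × €3 = €120
  S–B3: 15 × €7 = €105
Total = 150 + 110 + 20 + 130 + 120 + 105 = €635.
(Supply check: P ships 80; Q ships 10; R ships 105; S ships 15.)

635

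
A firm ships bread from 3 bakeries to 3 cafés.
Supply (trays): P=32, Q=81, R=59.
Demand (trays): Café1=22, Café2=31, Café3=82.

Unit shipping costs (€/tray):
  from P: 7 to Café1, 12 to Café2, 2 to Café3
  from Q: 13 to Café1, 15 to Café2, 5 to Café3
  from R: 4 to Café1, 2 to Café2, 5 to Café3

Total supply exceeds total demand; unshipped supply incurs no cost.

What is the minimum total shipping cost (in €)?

A cheapest plan:
  P→Café3: 32 × €2 = €64
  Q→Café3: 50 × €5 = €250
  R→Café1: 22 × €4 = €88
  R→Café2: 31 × €2 = €62
Total = 64 + 250 + 88 + 62 = €464.

464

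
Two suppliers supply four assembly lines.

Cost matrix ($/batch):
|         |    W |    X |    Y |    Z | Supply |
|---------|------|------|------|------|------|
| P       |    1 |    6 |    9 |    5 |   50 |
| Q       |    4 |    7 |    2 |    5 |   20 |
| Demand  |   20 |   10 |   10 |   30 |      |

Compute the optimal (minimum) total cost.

Optimal allocation:
  P–W: 20 × $1 = $20
  P–X: 10 × $6 = $60
  P–Z: 20 × $5 = $100
  Q–Y: 10 × $2 = $20
  Q–Z: 10 × $5 = $50
Total = 20 + 60 + 100 + 20 + 50 = $250.

250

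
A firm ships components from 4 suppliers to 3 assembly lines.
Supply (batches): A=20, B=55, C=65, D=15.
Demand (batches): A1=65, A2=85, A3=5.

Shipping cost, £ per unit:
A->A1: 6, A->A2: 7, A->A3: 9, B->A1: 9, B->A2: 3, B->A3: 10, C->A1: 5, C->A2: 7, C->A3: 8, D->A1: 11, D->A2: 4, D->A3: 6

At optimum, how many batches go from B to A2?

55

Solving gives:
  A→A2: 20 batches
  B→A2: 55 batches
  C→A1: 65 batches
  D→A2: 10 batches
  D→A3: 5 batches
Total cost = £700.
So B→A2 carries 55 batches.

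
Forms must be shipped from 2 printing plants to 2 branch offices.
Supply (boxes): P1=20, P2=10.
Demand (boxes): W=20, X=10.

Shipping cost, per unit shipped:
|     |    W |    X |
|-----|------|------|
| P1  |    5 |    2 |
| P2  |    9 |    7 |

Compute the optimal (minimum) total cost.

160

Optimal allocation:
  P1→W: 10 × 5 = 50
  P1→X: 10 × 2 = 20
  P2→W: 10 × 9 = 90
Total = 50 + 20 + 90 = 160.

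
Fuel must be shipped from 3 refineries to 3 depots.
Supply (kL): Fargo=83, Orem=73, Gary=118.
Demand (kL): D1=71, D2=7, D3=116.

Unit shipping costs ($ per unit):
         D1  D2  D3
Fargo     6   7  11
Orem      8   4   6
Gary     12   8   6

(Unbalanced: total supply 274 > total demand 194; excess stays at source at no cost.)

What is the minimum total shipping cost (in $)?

1150

One minimum-cost allocation:
  Fargo→D1: 71 × $6 = $426
  Orem→D2: 7 × $4 = $28
  Orem→D3: 66 × $6 = $396
  Gary→D3: 50 × $6 = $300
Total = 426 + 28 + 396 + 300 = $1150.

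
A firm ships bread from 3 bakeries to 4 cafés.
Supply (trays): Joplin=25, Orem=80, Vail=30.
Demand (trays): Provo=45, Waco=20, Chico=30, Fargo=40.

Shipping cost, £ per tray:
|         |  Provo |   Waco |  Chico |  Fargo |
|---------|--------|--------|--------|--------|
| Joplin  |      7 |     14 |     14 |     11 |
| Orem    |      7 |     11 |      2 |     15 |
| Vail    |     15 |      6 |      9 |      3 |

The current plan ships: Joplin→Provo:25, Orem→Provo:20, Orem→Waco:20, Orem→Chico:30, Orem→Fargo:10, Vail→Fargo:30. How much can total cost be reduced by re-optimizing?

Current plan cost = 25·7 + 20·7 + 20·11 + 30·2 + 10·15 + 30·3 = £835.
Optimal plan:
  Joplin->Provo: 15 trays
  Joplin->Fargo: 10 trays
  Orem->Provo: 30 trays
  Orem->Waco: 20 trays
  Orem->Chico: 30 trays
  Vail->Fargo: 30 trays
Optimal cost = £795.
Saving = 835 − 795 = £40.

40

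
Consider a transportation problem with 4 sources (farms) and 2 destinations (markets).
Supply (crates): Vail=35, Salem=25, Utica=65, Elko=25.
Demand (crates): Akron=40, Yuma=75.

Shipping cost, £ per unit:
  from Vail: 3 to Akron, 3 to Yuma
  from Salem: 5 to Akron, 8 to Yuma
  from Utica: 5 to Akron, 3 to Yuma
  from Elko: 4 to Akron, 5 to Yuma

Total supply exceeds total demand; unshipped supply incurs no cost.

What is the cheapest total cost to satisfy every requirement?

360

One minimum-cost allocation:
  Vail–Akron: 25 × £3 = £75
  Vail–Yuma: 10 × £3 = £30
  Utica–Yuma: 65 × £3 = £195
  Elko–Akron: 15 × £4 = £60
Total = 75 + 30 + 195 + 60 = £360.
(Supply check: Vail ships 35; Salem ships 0; Utica ships 65; Elko ships 15.)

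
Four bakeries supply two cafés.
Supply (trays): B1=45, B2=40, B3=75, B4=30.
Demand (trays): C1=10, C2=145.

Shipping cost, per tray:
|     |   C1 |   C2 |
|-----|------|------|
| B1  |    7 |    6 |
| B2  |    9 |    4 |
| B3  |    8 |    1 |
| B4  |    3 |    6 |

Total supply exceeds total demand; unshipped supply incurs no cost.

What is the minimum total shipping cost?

Optimal allocation:
  B1 to C2: 30 × 6 = 180
  B2 to C2: 40 × 4 = 160
  B3 to C2: 75 × 1 = 75
  B4 to C1: 10 × 3 = 30
Total = 180 + 160 + 75 + 30 = 445.

445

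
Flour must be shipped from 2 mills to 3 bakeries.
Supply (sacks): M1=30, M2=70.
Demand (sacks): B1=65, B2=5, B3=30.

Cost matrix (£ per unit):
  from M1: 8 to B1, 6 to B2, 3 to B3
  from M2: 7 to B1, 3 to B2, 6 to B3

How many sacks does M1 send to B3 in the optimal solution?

30

Solving gives:
  M1→B3: 30 × £3 = £90
  M2→B1: 65 × £7 = £455
  M2→B2: 5 × £3 = £15
Total cost = £560.
So M1→B3 carries 30 sacks.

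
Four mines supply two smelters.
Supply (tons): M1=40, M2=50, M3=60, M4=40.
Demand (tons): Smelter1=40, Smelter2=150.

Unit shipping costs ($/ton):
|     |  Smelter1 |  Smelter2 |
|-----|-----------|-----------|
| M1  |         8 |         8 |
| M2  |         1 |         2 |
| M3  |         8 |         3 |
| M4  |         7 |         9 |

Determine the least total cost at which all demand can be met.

880

One minimum-cost allocation:
  M1–Smelter2: 40 × $8 = $320
  M2–Smelter2: 50 × $2 = $100
  M3–Smelter2: 60 × $3 = $180
  M4–Smelter1: 40 × $7 = $280
Total = 320 + 100 + 180 + 280 = $880.
(Supply check: M1 ships 40; M2 ships 50; M3 ships 60; M4 ships 40.)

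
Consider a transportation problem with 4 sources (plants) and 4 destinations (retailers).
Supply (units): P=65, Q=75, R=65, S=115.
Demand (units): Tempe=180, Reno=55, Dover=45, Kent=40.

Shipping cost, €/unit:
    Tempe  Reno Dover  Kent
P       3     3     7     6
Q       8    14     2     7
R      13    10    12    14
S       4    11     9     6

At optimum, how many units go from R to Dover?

The minimum-cost plan:
  P–Tempe: 65 units
  Q–Dover: 45 units
  Q–Kent: 30 units
  R–Reno: 55 units
  R–Kent: 10 units
  S–Tempe: 115 units
Total cost = €1645.
The route R→Dover is not used.

0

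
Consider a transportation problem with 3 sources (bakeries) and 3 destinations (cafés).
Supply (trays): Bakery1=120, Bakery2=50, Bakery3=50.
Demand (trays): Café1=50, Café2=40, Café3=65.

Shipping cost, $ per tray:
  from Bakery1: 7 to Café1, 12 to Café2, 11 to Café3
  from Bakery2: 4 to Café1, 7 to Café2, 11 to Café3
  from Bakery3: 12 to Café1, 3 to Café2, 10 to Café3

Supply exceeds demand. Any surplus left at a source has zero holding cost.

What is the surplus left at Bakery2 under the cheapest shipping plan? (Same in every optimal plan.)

Minimum-cost shipments:
  Bakery1->Café3: 55 × $11 = $605
  Bakery2->Café1: 50 × $4 = $200
  Bakery3->Café2: 40 × $3 = $120
  Bakery3->Café3: 10 × $10 = $100
Total cost = $1025.
Bakery2 ships 50 of its 50, leaving 0.

0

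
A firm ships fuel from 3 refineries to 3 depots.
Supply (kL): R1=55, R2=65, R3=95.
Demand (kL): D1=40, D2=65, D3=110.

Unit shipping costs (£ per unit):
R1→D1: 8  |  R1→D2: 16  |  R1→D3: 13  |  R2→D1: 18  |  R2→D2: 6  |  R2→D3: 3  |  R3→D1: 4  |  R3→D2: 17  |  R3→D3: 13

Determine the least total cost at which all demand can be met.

An optimal shipping plan:
  R1–D2: 55 × £16 = £880
  R2–D2: 10 × £6 = £60
  R2–D3: 55 × £3 = £165
  R3–D1: 40 × £4 = £160
  R3–D3: 55 × £13 = £715
Total = 880 + 60 + 165 + 160 + 715 = £1980.

1980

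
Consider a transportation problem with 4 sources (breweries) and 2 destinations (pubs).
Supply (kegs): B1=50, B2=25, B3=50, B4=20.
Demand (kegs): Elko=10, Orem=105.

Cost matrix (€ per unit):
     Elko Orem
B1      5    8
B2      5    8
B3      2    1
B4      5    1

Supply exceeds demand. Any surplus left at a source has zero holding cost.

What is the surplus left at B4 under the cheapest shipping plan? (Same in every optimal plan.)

Minimum-cost shipments:
  B1->Orem: 20 kegs
  B2->Elko: 10 kegs
  B2->Orem: 15 kegs
  B3->Orem: 50 kegs
  B4->Orem: 20 kegs
Total cost = €400.
B4 ships 20 of its 20, leaving 0.

0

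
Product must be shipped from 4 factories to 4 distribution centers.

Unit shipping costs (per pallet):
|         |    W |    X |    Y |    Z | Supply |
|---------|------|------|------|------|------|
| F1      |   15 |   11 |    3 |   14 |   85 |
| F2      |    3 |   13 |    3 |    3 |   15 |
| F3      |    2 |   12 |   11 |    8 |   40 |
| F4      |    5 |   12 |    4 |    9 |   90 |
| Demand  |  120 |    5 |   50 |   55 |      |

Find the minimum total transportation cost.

1240

A cheapest plan:
  F1–X: 5 pallets
  F1–Y: 50 pallets
  F1–Z: 30 pallets
  F2–Z: 15 pallets
  F3–W: 40 pallets
  F4–W: 80 pallets
  F4–Z: 10 pallets
Total cost = 1240.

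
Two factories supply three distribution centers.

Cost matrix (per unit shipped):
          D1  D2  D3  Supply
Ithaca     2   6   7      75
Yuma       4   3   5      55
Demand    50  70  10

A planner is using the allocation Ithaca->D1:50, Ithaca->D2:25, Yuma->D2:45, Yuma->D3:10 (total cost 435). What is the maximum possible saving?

Current plan cost = 50·2 + 25·6 + 45·3 + 10·5 = 435.
Optimal plan:
  Ithaca->D1: 50 × 2 = 100
  Ithaca->D2: 15 × 6 = 90
  Ithaca->D3: 10 × 7 = 70
  Yuma->D2: 55 × 3 = 165
Optimal cost = 425.
Saving = 435 − 425 = 10.

10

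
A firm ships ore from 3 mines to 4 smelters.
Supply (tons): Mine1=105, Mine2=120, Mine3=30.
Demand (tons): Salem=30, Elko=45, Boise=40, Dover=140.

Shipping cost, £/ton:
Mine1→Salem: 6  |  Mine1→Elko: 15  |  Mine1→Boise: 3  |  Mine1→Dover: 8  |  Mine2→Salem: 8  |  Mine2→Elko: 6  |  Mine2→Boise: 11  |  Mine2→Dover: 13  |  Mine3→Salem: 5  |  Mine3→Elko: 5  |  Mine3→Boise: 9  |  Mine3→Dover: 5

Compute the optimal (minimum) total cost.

1885

Optimal allocation:
  Mine1→Boise: 40 tons
  Mine1→Dover: 65 tons
  Mine2→Salem: 30 tons
  Mine2→Elko: 45 tons
  Mine2→Dover: 45 tons
  Mine3→Dover: 30 tons
Total cost = £1885.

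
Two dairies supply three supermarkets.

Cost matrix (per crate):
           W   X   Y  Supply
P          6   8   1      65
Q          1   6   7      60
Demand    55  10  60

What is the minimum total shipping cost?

An optimal shipping plan:
  P to X: 5 × 8 = 40
  P to Y: 60 × 1 = 60
  Q to W: 55 × 1 = 55
  Q to X: 5 × 6 = 30
Total = 40 + 60 + 55 + 30 = 185.

185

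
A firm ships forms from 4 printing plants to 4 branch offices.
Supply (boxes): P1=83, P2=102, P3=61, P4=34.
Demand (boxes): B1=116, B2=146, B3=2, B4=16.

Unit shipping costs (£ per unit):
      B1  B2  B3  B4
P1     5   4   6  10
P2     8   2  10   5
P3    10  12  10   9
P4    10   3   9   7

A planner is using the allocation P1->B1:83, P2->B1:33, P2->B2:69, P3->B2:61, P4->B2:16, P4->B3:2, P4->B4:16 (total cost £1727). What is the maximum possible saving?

Current plan cost = 83·5 + 33·8 + 69·2 + 61·12 + 16·3 + 2·9 + 16·7 = £1727.
Optimal plan:
  P1 to B1: 73 × £5 = £365
  P1 to B2: 10 × £4 = £40
  P2 to B2: 102 × £2 = £204
  P3 to B1: 43 × £10 = £430
  P3 to B3: 2 × £10 = £20
  P3 to B4: 16 × £9 = £144
  P4 to B2: 34 × £3 = £102
Optimal cost = £1305.
Saving = 1727 − 1305 = £422.

422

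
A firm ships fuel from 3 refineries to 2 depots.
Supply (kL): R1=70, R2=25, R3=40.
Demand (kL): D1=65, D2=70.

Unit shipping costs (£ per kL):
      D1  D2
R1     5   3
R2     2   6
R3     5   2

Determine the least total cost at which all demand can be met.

420

One minimum-cost allocation:
  R1–D1: 40 × £5 = £200
  R1–D2: 30 × £3 = £90
  R2–D1: 25 × £2 = £50
  R3–D2: 40 × £2 = £80
Total = 200 + 90 + 50 + 80 = £420.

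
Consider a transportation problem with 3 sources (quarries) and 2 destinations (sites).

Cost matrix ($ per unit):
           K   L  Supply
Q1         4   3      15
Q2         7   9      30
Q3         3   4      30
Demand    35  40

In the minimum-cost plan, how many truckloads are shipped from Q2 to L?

0

Optimal shipments:
  Q1->L: 15 × $3 = $45
  Q2->K: 30 × $7 = $210
  Q3->K: 5 × $3 = $15
  Q3->L: 25 × $4 = $100
Total cost = $370.
The route Q2→L is not used.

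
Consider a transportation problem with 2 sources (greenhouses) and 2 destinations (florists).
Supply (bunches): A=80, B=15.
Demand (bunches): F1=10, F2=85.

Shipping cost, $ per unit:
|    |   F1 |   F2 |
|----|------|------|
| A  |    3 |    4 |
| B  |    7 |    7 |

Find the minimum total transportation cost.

Optimal allocation:
  A–F1: 10 × $3 = $30
  A–F2: 70 × $4 = $280
  B–F2: 15 × $7 = $105
Total = 30 + 280 + 105 = $415.

415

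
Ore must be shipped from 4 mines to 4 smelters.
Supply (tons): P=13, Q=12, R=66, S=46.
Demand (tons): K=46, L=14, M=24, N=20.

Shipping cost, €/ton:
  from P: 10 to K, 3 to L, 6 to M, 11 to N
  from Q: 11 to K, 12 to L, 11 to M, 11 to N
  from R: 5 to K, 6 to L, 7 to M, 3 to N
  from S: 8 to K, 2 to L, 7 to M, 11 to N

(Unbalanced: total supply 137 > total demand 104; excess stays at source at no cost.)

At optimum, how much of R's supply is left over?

0

Minimum-cost shipments:
  P->M: 13 tons
  R->K: 46 tons
  R->N: 20 tons
  S->L: 14 tons
  S->M: 11 tons
Total cost = €473.
R ships 66 of its 66, leaving 0.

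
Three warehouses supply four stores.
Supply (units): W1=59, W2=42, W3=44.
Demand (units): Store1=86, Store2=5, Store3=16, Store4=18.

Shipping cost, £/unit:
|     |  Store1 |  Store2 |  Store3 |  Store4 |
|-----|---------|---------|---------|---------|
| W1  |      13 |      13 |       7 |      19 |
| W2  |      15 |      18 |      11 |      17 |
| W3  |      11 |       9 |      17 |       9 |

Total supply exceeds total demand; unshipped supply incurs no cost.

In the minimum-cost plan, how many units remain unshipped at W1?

0

An optimal plan:
  W1–Store1: 43 × £13 = £559
  W1–Store3: 16 × £7 = £112
  W2–Store1: 22 × £15 = £330
  W3–Store1: 21 × £11 = £231
  W3–Store2: 5 × £9 = £45
  W3–Store4: 18 × £9 = £162
Total cost = £1439.
W1 ships 59 of its 59, leaving 0.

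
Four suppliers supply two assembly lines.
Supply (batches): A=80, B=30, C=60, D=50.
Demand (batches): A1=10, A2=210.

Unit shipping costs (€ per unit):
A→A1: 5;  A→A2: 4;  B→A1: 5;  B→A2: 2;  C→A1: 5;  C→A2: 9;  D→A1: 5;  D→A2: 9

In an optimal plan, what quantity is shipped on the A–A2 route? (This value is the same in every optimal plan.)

The minimum-cost plan:
  A to A2: 80 × €4 = €320
  B to A2: 30 × €2 = €60
  C to A1: 10 × €5 = €50
  C to A2: 50 × €9 = €450
  D to A2: 50 × €9 = €450
Total cost = €1330.
So A→A2 carries 80 batches.

80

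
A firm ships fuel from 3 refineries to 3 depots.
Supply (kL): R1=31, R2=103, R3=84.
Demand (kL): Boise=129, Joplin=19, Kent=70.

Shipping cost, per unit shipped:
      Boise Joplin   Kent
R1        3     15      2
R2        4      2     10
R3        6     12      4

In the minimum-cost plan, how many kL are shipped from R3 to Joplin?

Solving gives:
  R1->Boise: 31 kL
  R2->Boise: 84 kL
  R2->Joplin: 19 kL
  R3->Boise: 14 kL
  R3->Kent: 70 kL
Total cost = 831.
The route R3→Joplin is not used.

0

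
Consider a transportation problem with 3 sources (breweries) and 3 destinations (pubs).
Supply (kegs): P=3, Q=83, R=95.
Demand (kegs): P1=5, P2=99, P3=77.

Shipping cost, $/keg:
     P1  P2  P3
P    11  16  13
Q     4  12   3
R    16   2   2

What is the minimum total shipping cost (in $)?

501

One minimum-cost allocation:
  P→P2: 3 × $16 = $48
  Q→P1: 5 × $4 = $20
  Q→P2: 1 × $12 = $12
  Q→P3: 77 × $3 = $231
  R→P2: 95 × $2 = $190
Total = 48 + 20 + 12 + 231 + 190 = $501.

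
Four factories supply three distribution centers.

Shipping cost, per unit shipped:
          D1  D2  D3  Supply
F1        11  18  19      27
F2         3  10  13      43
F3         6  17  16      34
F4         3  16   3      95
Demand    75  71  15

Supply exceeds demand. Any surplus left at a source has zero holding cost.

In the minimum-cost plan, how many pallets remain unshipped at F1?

An optimal plan:
  F2 to D2: 43 pallets
  F3 to D2: 23 pallets
  F4 to D1: 75 pallets
  F4 to D2: 5 pallets
  F4 to D3: 15 pallets
Total cost = 1171.
F1 ships 0 of its 27, leaving 27.

27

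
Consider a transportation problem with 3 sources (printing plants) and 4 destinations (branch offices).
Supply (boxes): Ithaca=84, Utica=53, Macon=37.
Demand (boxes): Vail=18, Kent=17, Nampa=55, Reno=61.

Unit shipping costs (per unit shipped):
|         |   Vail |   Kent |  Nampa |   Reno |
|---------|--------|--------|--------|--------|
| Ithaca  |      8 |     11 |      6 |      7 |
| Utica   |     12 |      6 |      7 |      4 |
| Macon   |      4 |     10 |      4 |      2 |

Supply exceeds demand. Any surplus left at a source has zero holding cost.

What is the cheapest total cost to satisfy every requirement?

One minimum-cost allocation:
  Ithaca→Vail: 6 boxes
  Ithaca→Nampa: 55 boxes
  Utica→Kent: 17 boxes
  Utica→Reno: 36 boxes
  Macon→Vail: 12 boxes
  Macon→Reno: 25 boxes
Total cost = 722.

722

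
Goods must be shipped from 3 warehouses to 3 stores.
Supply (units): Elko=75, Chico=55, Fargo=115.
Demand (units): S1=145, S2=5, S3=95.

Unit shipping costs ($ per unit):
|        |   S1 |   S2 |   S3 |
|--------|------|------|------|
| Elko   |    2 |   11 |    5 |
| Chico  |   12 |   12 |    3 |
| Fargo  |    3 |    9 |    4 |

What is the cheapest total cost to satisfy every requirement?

730

Optimal allocation:
  Elko–S1: 75 × $2 = $150
  Chico–S3: 55 × $3 = $165
  Fargo–S1: 70 × $3 = $210
  Fargo–S2: 5 × $9 = $45
  Fargo–S3: 40 × $4 = $160
Total = 150 + 165 + 210 + 45 + 160 = $730.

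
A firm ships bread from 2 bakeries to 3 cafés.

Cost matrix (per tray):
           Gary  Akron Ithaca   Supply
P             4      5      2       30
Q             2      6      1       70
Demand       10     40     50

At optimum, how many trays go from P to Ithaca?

0

Solving gives:
  P to Akron: 30 trays
  Q to Gary: 10 trays
  Q to Akron: 10 trays
  Q to Ithaca: 50 trays
Total cost = 280.
The route P→Ithaca is not used.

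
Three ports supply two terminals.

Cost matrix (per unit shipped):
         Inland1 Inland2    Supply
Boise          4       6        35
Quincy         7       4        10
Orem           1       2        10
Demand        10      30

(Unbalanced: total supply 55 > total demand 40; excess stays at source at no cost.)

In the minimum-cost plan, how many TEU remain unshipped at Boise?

Minimum-cost shipments:
  Boise to Inland1: 10 × 4 = 40
  Boise to Inland2: 10 × 6 = 60
  Quincy to Inland2: 10 × 4 = 40
  Orem to Inland2: 10 × 2 = 20
Total cost = 160.
Boise ships 20 of its 35, leaving 15.

15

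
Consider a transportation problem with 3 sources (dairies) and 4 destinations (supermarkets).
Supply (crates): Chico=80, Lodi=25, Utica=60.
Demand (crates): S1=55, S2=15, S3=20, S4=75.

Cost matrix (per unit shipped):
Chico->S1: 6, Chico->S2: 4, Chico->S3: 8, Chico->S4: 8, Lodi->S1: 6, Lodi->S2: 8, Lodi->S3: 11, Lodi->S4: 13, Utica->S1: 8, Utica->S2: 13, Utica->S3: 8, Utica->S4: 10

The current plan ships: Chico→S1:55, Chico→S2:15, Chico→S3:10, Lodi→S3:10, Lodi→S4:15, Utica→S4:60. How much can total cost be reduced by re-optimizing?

145

Current plan cost = 55·6 + 15·4 + 10·8 + 10·11 + 15·13 + 60·10 = 1375.
Optimal plan:
  Chico->S2: 15 crates
  Chico->S4: 65 crates
  Lodi->S1: 25 crates
  Utica->S1: 30 crates
  Utica->S3: 20 crates
  Utica->S4: 10 crates
Optimal cost = 1230.
Saving = 1375 − 1230 = 145.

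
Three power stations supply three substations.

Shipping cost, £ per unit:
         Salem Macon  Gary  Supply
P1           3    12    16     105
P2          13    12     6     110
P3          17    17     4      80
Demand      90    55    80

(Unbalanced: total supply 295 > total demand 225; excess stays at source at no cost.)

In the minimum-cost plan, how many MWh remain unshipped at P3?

An optimal plan:
  P1 to Salem: 90 MWh
  P1 to Macon: 15 MWh
  P2 to Macon: 40 MWh
  P3 to Gary: 80 MWh
Total cost = £1250.
P3 ships 80 of its 80, leaving 0.

0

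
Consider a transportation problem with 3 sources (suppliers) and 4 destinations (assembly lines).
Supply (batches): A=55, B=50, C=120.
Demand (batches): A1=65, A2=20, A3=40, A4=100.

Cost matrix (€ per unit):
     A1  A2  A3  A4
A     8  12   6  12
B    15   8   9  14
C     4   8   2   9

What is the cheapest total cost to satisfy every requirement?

One minimum-cost allocation:
  A to A4: 55 × €12 = €660
  B to A2: 20 × €8 = €160
  B to A4: 30 × €14 = €420
  C to A1: 65 × €4 = €260
  C to A3: 40 × €2 = €80
  C to A4: 15 × €9 = €135
Total = 660 + 160 + 420 + 260 + 80 + 135 = €1715.

1715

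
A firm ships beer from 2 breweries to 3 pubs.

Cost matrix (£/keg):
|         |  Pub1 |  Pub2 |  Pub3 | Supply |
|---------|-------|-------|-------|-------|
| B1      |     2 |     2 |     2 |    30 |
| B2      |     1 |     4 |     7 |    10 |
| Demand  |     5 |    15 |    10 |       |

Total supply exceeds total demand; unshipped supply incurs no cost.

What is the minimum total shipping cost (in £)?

A cheapest plan:
  B1 to Pub2: 15 × £2 = £30
  B1 to Pub3: 10 × £2 = £20
  B2 to Pub1: 5 × £1 = £5
Total = 30 + 20 + 5 = £55.
(Supply check: B1 ships 25; B2 ships 5.)

55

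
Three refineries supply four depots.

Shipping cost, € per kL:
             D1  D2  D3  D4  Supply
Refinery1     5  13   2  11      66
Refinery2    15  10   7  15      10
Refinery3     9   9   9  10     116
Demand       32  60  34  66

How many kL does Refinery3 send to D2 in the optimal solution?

50

Solving gives:
  Refinery1→D1: 32 × €5 = €160
  Refinery1→D3: 34 × €2 = €68
  Refinery2→D2: 10 × €10 = €100
  Refinery3→D2: 50 × €9 = €450
  Refinery3→D4: 66 × €10 = €660
Total cost = €1438.
So Refinery3→D2 carries 50 kL.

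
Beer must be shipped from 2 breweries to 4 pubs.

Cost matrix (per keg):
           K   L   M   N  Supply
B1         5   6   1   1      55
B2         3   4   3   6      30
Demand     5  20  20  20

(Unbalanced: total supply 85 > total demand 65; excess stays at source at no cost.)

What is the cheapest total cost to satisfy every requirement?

135

A cheapest plan:
  B1 to M: 20 × 1 = 20
  B1 to N: 20 × 1 = 20
  B2 to K: 5 × 3 = 15
  B2 to L: 20 × 4 = 80
Total = 20 + 20 + 15 + 80 = 135.
(Supply check: B1 ships 40; B2 ships 25.)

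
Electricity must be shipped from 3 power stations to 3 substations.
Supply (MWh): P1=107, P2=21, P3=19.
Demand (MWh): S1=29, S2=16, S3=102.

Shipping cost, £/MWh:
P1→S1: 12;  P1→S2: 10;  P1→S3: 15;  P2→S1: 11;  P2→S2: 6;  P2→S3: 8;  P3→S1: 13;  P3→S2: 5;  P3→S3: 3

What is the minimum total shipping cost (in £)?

1663

Optimal allocation:
  P1–S1: 29 × £12 = £348
  P1–S2: 16 × £10 = £160
  P1–S3: 62 × £15 = £930
  P2–S3: 21 × £8 = £168
  P3–S3: 19 × £3 = £57
Total = 348 + 160 + 930 + 168 + 57 = £1663.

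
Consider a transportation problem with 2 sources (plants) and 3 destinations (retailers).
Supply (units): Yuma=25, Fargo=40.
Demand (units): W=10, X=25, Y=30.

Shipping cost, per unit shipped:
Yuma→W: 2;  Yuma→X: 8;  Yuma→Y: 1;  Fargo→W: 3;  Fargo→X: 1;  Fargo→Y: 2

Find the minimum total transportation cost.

An optimal shipping plan:
  Yuma to Y: 25 × 1 = 25
  Fargo to W: 10 × 3 = 30
  Fargo to X: 25 × 1 = 25
  Fargo to Y: 5 × 2 = 10
Total = 25 + 30 + 25 + 10 = 90.

90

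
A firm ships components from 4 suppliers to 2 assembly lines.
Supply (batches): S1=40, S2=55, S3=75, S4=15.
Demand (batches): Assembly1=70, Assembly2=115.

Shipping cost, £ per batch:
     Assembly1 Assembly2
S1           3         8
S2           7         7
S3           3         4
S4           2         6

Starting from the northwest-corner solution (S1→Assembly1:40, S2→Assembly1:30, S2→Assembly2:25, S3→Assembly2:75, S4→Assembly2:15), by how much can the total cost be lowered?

75

Current plan cost = 40·3 + 30·7 + 25·7 + 75·4 + 15·6 = £895.
Optimal plan:
  S1 to Assembly1: 40 batches
  S2 to Assembly2: 55 batches
  S3 to Assembly1: 15 batches
  S3 to Assembly2: 60 batches
  S4 to Assembly1: 15 batches
Optimal cost = £820.
Saving = 895 − 820 = £75.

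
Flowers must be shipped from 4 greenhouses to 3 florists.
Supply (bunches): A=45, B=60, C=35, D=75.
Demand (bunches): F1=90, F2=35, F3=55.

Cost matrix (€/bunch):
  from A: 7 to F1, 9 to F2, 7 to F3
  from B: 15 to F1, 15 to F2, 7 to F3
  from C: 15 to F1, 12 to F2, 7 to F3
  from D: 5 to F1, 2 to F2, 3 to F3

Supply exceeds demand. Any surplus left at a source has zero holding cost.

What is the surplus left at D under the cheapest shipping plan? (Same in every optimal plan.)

0

Minimum-cost shipments:
  A→F1: 45 × €7 = €315
  B→F3: 25 × €7 = €175
  C→F1: 5 × €15 = €75
  C→F3: 30 × €7 = €210
  D→F1: 40 × €5 = €200
  D→F2: 35 × €2 = €70
Total cost = €1045.
D ships 75 of its 75, leaving 0.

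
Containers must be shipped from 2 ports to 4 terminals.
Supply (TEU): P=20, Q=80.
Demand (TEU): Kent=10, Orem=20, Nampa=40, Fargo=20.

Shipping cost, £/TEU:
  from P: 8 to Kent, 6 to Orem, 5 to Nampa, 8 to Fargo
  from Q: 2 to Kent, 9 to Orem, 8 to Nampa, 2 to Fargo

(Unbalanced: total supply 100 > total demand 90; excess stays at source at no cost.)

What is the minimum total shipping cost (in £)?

500

A cheapest plan:
  P to Nampa: 20 × £5 = £100
  Q to Kent: 10 × £2 = £20
  Q to Orem: 20 × £9 = £180
  Q to Nampa: 20 × £8 = £160
  Q to Fargo: 20 × £2 = £40
Total = 100 + 20 + 180 + 160 + 40 = £500.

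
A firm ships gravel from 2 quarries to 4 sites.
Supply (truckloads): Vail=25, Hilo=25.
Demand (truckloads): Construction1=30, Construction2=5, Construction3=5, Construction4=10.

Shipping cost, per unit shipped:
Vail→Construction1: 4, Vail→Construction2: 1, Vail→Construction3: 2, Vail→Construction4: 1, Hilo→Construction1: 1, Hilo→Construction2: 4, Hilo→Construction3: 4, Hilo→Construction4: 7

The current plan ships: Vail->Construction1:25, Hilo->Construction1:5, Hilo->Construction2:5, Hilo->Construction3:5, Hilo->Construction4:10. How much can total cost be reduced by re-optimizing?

145

Current plan cost = 25·4 + 5·1 + 5·4 + 5·4 + 10·7 = 215.
Optimal plan:
  Vail→Construction1: 5 × 4 = 20
  Vail→Construction2: 5 × 1 = 5
  Vail→Construction3: 5 × 2 = 10
  Vail→Construction4: 10 × 1 = 10
  Hilo→Construction1: 25 × 1 = 25
Optimal cost = 70.
Saving = 215 − 70 = 145.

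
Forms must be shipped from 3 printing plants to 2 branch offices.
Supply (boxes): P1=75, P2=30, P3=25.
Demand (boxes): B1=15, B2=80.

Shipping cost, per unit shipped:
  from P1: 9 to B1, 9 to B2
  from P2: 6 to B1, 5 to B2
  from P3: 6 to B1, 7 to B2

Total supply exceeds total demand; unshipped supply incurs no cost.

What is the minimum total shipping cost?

An optimal shipping plan:
  P1->B2: 40 × 9 = 360
  P2->B2: 30 × 5 = 150
  P3->B1: 15 × 6 = 90
  P3->B2: 10 × 7 = 70
Total = 360 + 150 + 90 + 70 = 670.

670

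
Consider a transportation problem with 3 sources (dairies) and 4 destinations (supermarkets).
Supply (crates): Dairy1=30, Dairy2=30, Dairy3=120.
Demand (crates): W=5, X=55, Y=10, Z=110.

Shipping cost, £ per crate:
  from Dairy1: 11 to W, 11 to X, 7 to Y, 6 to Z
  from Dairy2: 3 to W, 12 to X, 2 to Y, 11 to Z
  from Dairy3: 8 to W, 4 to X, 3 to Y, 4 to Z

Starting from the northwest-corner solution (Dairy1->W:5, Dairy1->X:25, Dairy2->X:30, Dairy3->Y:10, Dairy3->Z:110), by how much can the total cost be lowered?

300

Current plan cost = 5·11 + 25·11 + 30·12 + 10·3 + 110·4 = £1160.
Optimal plan:
  Dairy1->Z: 30 × £6 = £180
  Dairy2->W: 5 × £3 = £15
  Dairy2->Y: 10 × £2 = £20
  Dairy2->Z: 15 × £11 = £165
  Dairy3->X: 55 × £4 = £220
  Dairy3->Z: 65 × £4 = £260
Optimal cost = £860.
Saving = 1160 − 860 = £300.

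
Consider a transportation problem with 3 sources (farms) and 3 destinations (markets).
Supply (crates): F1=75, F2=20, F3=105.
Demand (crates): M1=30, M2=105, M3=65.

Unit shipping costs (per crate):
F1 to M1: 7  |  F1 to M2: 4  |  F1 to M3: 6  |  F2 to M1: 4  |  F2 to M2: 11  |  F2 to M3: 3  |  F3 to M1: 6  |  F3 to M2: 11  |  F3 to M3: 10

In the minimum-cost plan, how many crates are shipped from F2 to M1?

0

Solving gives:
  F1–M2: 75 crates
  F2–M3: 20 crates
  F3–M1: 30 crates
  F3–M2: 30 crates
  F3–M3: 45 crates
Total cost = 1320.
The route F2→M1 is not used.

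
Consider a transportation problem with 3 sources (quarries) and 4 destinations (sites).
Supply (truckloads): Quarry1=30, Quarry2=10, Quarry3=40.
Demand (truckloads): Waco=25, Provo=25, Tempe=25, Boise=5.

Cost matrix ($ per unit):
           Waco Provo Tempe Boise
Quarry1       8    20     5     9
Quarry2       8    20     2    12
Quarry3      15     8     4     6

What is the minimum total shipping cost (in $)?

One minimum-cost allocation:
  Quarry1->Waco: 25 × $8 = $200
  Quarry1->Tempe: 5 × $5 = $25
  Quarry2->Tempe: 10 × $2 = $20
  Quarry3->Provo: 25 × $8 = $200
  Quarry3->Tempe: 10 × $4 = $40
  Quarry3->Boise: 5 × $6 = $30
Total = 200 + 25 + 20 + 200 + 40 + 30 = $515.

515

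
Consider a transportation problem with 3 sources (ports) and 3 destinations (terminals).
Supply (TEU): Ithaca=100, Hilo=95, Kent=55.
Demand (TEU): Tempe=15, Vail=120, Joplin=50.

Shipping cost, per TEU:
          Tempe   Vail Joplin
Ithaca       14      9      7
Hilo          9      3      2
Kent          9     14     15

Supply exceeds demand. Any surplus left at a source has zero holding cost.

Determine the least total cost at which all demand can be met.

One minimum-cost allocation:
  Ithaca->Vail: 25 TEU
  Ithaca->Joplin: 50 TEU
  Hilo->Vail: 95 TEU
  Kent->Tempe: 15 TEU
Total cost = 995.
(Supply check: Ithaca ships 75; Hilo ships 95; Kent ships 15.)

995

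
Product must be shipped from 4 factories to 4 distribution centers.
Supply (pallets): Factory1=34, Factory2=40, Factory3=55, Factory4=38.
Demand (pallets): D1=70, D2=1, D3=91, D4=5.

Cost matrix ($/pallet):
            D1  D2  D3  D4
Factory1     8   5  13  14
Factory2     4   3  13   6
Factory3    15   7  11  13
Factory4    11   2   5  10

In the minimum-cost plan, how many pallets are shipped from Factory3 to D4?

The minimum-cost plan:
  Factory1->D1: 34 × $8 = $272
  Factory2->D1: 36 × $4 = $144
  Factory2->D4: 4 × $6 = $24
  Factory3->D2: 1 × $7 = $7
  Factory3->D3: 53 × $11 = $583
  Factory3->D4: 1 × $13 = $13
  Factory4->D3: 38 × $5 = $190
Total cost = $1233.
So Factory3→D4 carries 1 pallets.

1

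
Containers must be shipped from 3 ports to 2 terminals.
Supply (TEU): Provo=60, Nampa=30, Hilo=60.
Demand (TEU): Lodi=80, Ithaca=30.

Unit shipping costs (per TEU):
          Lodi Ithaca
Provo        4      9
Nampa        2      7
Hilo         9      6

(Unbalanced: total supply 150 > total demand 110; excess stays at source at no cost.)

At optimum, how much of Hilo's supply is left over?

30

Minimum-cost shipments:
  Provo to Lodi: 50 × 4 = 200
  Nampa to Lodi: 30 × 2 = 60
  Hilo to Ithaca: 30 × 6 = 180
Total cost = 440.
Hilo ships 30 of its 60, leaving 30.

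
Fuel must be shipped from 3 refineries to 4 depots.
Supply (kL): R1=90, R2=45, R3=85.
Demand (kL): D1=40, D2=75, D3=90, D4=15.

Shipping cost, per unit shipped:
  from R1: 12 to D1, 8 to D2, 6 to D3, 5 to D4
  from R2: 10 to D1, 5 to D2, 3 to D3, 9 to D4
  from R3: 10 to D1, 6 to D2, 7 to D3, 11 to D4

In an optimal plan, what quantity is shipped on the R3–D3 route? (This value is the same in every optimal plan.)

The minimum-cost plan:
  R1→D2: 30 × 8 = 240
  R1→D3: 45 × 6 = 270
  R1→D4: 15 × 5 = 75
  R2→D3: 45 × 3 = 135
  R3→D1: 40 × 10 = 400
  R3→D2: 45 × 6 = 270
Total cost = 1390.
The route R3→D3 is not used.

0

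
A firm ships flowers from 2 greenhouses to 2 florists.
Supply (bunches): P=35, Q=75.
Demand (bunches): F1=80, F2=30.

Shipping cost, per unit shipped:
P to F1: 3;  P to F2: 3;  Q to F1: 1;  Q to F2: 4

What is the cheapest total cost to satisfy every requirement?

180

One minimum-cost allocation:
  P to F1: 5 × 3 = 15
  P to F2: 30 × 3 = 90
  Q to F1: 75 × 1 = 75
Total = 15 + 90 + 75 = 180.
(Supply check: P ships 35; Q ships 75.)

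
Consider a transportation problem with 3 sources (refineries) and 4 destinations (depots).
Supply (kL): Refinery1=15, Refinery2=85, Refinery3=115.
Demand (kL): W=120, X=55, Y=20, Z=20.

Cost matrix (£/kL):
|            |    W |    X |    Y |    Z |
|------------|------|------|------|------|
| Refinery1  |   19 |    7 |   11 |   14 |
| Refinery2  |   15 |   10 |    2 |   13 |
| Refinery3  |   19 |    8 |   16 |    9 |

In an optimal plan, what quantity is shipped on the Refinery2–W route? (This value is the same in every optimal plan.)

65

Solving gives:
  Refinery1 to X: 15 × £7 = £105
  Refinery2 to W: 65 × £15 = £975
  Refinery2 to Y: 20 × £2 = £40
  Refinery3 to W: 55 × £19 = £1045
  Refinery3 to X: 40 × £8 = £320
  Refinery3 to Z: 20 × £9 = £180
Total cost = £2665.
So Refinery2→W carries 65 kL.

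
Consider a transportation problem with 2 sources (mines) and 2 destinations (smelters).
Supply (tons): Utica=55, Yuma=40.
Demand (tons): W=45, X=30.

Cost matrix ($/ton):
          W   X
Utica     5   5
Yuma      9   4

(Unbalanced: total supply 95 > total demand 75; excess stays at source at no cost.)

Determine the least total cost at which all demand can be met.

345

Optimal allocation:
  Utica->W: 45 × $5 = $225
  Yuma->X: 30 × $4 = $120
Total = 225 + 120 = $345.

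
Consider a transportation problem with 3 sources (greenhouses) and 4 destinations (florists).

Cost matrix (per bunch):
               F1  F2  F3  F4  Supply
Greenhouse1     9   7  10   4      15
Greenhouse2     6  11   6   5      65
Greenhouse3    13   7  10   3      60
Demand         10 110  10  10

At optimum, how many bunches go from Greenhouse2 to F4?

The minimum-cost plan:
  Greenhouse1 to F2: 15 × 7 = 105
  Greenhouse2 to F1: 10 × 6 = 60
  Greenhouse2 to F2: 35 × 11 = 385
  Greenhouse2 to F3: 10 × 6 = 60
  Greenhouse2 to F4: 10 × 5 = 50
  Greenhouse3 to F2: 60 × 7 = 420
Total cost = 1080.
So Greenhouse2→F4 carries 10 bunches.

10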